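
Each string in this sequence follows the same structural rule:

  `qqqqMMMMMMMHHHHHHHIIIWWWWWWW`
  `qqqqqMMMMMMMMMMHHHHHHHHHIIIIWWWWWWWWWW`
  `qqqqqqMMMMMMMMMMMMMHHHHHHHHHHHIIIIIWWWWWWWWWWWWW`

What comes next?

qqqqqqqMMMMMMMMMMMMMMMMHHHHHHHHHHHHHIIIIIIWWWWWWWWWWWWWWWW

Reading off run lengths: q runs 4, 5, 6; M runs 7, 10, 13; H runs 7, 9, 11; I runs 3, 4, 5; W runs 7, 10, 13 — each is linear in n, where the shown terms are n = 3, 4, 5.
For the next term, n = 6, so the run lengths are 7, 16, 13, 6, 16.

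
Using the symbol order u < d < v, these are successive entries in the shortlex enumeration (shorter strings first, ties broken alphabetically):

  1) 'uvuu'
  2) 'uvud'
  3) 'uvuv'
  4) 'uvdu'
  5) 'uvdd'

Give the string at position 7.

uvvu

Stepping forward 2 times from uvdd: uvdd → uvdv, then the target.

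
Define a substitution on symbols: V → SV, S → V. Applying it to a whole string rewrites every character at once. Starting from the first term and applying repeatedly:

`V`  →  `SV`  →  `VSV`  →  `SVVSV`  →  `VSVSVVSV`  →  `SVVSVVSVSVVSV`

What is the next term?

VSVSVVSVSVVSVVSVSVVSV

Applying the rule to each of the 13 symbols of SVVSVVSVSVVSV gives the pieces V SV SV V SV SV V SV V SV SV V SV, which concatenate to the answer.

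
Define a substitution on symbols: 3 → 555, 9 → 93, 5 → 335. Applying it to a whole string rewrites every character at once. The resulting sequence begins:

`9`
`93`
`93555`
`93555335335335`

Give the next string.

93555335335335555555335555555335555555335

φ(93555335335335) expands symbol-by-symbol to 93 555 335 335 335 555 555 335 555 555 335 555 555 335; joining the 14 pieces gives the next term.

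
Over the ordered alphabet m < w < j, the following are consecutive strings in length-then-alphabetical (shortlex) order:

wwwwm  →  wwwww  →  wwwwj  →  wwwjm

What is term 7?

Stepping forward 3 times from wwwjm: wwwjm → wwwjw → wwwjj, then the target.

wwjmm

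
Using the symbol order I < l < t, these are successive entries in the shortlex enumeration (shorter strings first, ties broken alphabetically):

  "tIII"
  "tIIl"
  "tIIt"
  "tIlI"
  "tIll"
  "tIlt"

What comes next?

The successor of tIlt increments the rightmost position that isn't already t and resets every position after it to I.

tItI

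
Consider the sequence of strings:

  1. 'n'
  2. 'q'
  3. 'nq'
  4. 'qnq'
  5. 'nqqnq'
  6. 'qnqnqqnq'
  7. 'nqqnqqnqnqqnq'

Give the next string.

qnqnqqnqnqqnqqnqnqqnq

Each term (from the third on) is the two preceding terms concatenated in order: term 3 = n·q = nq.
Continuing: qnqnqqnq · nqqnqqnqnqqnq gives term 8.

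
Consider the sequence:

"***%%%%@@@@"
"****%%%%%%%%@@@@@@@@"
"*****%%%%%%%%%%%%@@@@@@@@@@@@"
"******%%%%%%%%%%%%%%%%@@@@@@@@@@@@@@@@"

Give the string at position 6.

********%%%%%%%%%%%%%%%%%%%%%%%%@@@@@@@@@@@@@@@@@@@@@@@@

Term n consists of n+2 *'s, followed by 4n %'s, followed by 4n @'s (n = 1, 2, …).
For term 6, n = 6, so the run lengths are 8, 24, 24.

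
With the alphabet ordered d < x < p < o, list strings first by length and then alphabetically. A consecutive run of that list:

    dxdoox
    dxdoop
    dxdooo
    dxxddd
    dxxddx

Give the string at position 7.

dxxddo

Advancing 2 positions from dxxddx through dxxddx → dxxddp reaches term 7.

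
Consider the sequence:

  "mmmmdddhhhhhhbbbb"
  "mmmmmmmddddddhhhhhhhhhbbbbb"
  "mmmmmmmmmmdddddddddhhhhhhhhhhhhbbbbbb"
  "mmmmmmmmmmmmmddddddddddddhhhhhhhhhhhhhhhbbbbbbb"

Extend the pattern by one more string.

mmmmmmmmmmmmmmmmdddddddddddddddhhhhhhhhhhhhhhhhhhbbbbbbbb

The n-th term is 3n+1 m's then 3n d's then 3n+3 h's then n+3 b's (n = 1, 2, …).
Setting n = 5 gives 16, 15, 18, 8 characters in each block.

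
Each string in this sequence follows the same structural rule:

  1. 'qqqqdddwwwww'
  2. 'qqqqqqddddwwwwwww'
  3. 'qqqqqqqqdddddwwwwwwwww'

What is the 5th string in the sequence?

qqqqqqqqqqqqdddddddwwwwwwwwwwwww

Term n consists of 2n-2 q's, followed by n d's, followed by 2n-1 w's, where the shown terms are n = 3, 4, 5.
At n = 7 the blocks have lengths 12, 7, 13.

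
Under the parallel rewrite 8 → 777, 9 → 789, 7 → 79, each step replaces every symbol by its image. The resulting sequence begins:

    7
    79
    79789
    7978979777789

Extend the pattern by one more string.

Replace each of the 13 characters of 7978979777789 in place — 79 789 79 777 789 79 789 79 79 79 79 777 789 — and concatenate.

79789797777897978979797979777789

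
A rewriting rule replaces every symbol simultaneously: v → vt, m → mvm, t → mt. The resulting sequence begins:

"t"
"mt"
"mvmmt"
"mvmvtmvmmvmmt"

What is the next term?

mvmvtmvmvtmtmvmvtmvmmvmvtmvmmvmmt

Replace each of the 13 characters of mvmvtmvmmvmmt in place — mvm vt mvm vt mt mvm vt mvm mvm vt mvm mvm mt — and concatenate.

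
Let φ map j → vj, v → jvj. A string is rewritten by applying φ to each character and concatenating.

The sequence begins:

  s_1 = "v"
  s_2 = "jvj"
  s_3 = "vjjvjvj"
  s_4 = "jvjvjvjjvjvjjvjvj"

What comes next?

Rewriting the 17 symbols of jvjvjvjjvjvjjvjvj one by one yields vj jvj vj jvj vj jvj vj vj jvj vj jvj vj vj jvj vj jvj vj; concatenated:

vjjvjvjjvjvjjvjvjvjjvjvjjvjvjvjjvjvjjvjvj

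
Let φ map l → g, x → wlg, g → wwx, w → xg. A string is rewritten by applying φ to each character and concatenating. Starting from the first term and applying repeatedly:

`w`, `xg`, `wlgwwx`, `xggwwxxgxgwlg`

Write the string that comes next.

φ(xggwwxxgxgwlg) expands symbol-by-symbol to wlg wwx wwx xg xg wlg wlg wwx wlg wwx xg g wwx; joining the 13 pieces gives the next term.

wlgwwxwwxxgxgwlgwlgwwxwlgwwxxggwwx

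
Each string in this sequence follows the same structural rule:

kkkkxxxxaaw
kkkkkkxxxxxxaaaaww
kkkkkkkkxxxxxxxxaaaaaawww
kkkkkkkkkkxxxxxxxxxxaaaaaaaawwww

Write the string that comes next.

Term n consists of 2n k's, followed by 2n x's, followed by 2n-2 a's, followed by n-1 w's, where the shown terms are n = 2, 3, 4, 5.
For the next term, n = 6, so the run lengths are 12, 12, 10, 5.

kkkkkkkkkkkkxxxxxxxxxxxxaaaaaaaaaawwwww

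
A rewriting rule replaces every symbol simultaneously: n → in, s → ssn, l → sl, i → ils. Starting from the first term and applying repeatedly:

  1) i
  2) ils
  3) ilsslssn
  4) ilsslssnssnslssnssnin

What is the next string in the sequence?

φ(ilsslssnssnslssnssnin) expands symbol-by-symbol to ils sl ssn ssn sl ssn ssn in ssn ssn in ssn sl ssn ssn in ssn ssn in ils in; joining the 21 pieces gives the next term.

ilsslssnssnslssnssninssnssninssnslssnssninssnssninilsin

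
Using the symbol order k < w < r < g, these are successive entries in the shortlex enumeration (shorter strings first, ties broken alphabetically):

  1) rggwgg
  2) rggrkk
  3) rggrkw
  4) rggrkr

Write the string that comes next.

rggrkg

Treat rggrkr as a base-4 numeral over the given alphabet and add one, carrying through any trailing g's.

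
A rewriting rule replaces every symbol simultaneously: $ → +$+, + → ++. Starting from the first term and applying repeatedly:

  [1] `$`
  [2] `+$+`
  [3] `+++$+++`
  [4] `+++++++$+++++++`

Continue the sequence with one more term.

Rewriting the 15 symbols of +++++++$+++++++ one by one yields ++ ++ ++ ++ ++ ++ ++ +$+ ++ ++ ++ ++ ++ ++ ++; concatenated:

+++++++++++++++$+++++++++++++++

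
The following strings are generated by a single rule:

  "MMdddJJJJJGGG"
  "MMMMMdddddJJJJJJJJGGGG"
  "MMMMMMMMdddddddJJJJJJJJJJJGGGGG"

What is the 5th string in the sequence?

Reading off run lengths: M runs 2, 5, 8; d runs 3, 5, 7; J runs 5, 8, 11; G runs 3, 4, 5 — each is linear in n (n = 1, 2, …).
For term 5, n = 5, so the run lengths are 14, 11, 17, 7.

MMMMMMMMMMMMMMdddddddddddJJJJJJJJJJJJJJJJJGGGGGGG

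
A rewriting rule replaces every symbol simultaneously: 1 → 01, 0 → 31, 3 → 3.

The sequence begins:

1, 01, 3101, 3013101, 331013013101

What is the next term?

33013101331013013101

Expanding 331013013101: 3→3, 3→3, 1→01, 0→31, 1→01, 3→3, 0→31, 1→01, 3→3, 1→01, 0→31, 1→01. Concatenated: 3 3 01 31 01 3 31 01 3 01 31 01.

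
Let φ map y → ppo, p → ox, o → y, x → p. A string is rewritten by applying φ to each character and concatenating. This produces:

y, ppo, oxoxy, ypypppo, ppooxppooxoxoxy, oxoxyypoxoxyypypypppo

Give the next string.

ypypppoppooxypypppoppooxppooxppooxoxoxy

φ(oxoxyypoxoxyypypypppo) expands symbol-by-symbol to y p y p ppo ppo ox y p y p ppo ppo ox ppo ox ppo ox ox ox y; joining the 21 pieces gives the next term.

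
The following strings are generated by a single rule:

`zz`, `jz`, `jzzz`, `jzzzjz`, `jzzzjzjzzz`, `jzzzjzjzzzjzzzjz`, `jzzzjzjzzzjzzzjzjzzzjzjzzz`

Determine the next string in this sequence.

Each term (from the third on) is the previous term followed by the one before it: term 3 = jz·zz = jzzz.
Continuing: jzzzjzjzzzjzzzjzjzzzjzjzzz · jzzzjzjzzzjzzzjz gives term 8.

jzzzjzjzzzjzzzjzjzzzjzjzzzjzzzjzjzzzjzzzjz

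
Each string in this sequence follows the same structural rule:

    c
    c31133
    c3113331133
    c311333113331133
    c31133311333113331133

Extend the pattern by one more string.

Every step adds 31133 to the end: s(k+1) = s(k)·31133.
Applying this once more to c31133311333113331133:

c3113331133311333113331133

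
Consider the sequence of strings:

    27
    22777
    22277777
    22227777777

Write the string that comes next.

22222777777777

Reading off run lengths: 2 runs 1, 2, 3, 4; 7 runs 1, 3, 5, 7 — each is linear in n (n = 1, 2, …).
At n = 5 the blocks have lengths 5, 9.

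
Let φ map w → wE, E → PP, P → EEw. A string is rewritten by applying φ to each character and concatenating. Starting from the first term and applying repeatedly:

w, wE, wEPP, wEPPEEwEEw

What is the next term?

wEPPEEwEEwPPPPwEPPPPwE

Apply φ to wEPPEEwEEw symbol by symbol: w→wE, E→PP, P→EEw, P→EEw, E→PP, E→PP, w→wE, E→PP, E→PP, w→wE; joined: wE PP EEw EEw PP PP wE PP PP wE.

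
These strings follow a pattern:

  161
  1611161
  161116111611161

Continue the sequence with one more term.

1611161116111611161116111611161

Each string is two copies of the previous one joined by '1'.
One more doubling of 161116111611161 gives the answer.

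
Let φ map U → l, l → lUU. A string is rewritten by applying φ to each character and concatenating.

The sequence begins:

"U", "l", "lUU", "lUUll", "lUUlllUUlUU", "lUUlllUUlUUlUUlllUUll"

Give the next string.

Rewriting the 21 symbols of lUUlllUUlUUlUUlllUUll one by one yields lUU l l lUU lUU lUU l l lUU l l lUU l l lUU lUU lUU l l lUU lUU; concatenated:

lUUlllUUlUUlUUlllUUlllUUlllUUlUUlUUlllUUlUU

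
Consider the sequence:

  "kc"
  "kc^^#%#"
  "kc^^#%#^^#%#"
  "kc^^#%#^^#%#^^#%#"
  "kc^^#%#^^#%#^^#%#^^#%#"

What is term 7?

Each term is the previous one with ^^#%# appended.
From kc^^#%#^^#%#^^#%#^^#%#, 2 further steps: kc^^#%#^^#%#^^#%#^^#%# → kc^^#%#^^#%#^^#%#^^#%#^^#%# → (answer).

kc^^#%#^^#%#^^#%#^^#%#^^#%#^^#%#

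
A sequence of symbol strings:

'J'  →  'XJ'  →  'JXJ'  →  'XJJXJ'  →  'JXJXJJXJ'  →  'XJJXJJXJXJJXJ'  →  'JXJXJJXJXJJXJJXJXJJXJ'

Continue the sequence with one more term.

Each term (from the third on) is the two preceding terms concatenated in order: term 3 = J·XJ = JXJ.
The next term joins XJJXJJXJXJJXJ and JXJXJJXJXJJXJJXJXJJXJ.

XJJXJJXJXJJXJJXJXJJXJXJJXJJXJXJJXJ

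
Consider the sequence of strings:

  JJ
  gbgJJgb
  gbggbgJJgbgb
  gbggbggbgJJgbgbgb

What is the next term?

Each term wraps the previous one in gbg on the left and gb on the right.
So the next term is gbg·gbggbggbgJJgbgbgb·gb.

gbggbggbggbgJJgbgbgbgb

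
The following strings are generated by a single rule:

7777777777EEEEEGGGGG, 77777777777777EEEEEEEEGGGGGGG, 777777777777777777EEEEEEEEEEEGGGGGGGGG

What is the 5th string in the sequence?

Term n consists of 4n+2 7's, followed by 3n-1 E's, followed by 2n+1 G's, where the shown terms are n = 2, 3, 4.
At n = 6 the blocks have lengths 26, 17, 13.

77777777777777777777777777EEEEEEEEEEEEEEEEEGGGGGGGGGGGGG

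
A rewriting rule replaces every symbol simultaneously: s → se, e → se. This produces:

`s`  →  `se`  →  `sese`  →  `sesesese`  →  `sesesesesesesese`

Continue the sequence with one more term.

Rewriting the 16 symbols of sesesesesesesese one by one yields se se se se se se se se se se se se se se se se; concatenated:

sesesesesesesesesesesesesesesese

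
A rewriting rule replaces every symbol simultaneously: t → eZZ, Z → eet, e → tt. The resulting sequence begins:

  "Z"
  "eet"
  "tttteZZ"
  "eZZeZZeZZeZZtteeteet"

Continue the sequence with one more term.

tteeteettteeteettteeteettteeteeteZZeZZtttteZZtttteZZ

Applying the rule to each of the 20 symbols of eZZeZZeZZeZZtteeteet gives the pieces tt eet eet tt eet eet tt eet eet tt eet eet eZZ eZZ tt tt eZZ tt tt eZZ, which concatenate to the answer.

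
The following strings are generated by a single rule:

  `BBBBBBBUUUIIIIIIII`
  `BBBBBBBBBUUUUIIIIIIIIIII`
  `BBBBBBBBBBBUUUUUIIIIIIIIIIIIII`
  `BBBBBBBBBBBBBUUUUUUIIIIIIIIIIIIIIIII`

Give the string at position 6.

The n-th term is 2n+1 B's then n U's then 3n-1 I's, where the shown terms are n = 3, 4, 5, 6.
At n = 8 the blocks have lengths 17, 8, 23.

BBBBBBBBBBBBBBBBBUUUUUUUUIIIIIIIIIIIIIIIIIIIIIII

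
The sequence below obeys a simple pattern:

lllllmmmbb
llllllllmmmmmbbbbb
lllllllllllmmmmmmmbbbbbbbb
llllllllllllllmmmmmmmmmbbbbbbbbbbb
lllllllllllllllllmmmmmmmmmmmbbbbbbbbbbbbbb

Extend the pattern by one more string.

llllllllllllllllllllmmmmmmmmmmmmmbbbbbbbbbbbbbbbbb

The n-th term is 3n+2 l's then 2n+1 m's then 3n-1 b's (n = 1, 2, …).
Setting n = 6 gives 20, 13, 17 characters in each block.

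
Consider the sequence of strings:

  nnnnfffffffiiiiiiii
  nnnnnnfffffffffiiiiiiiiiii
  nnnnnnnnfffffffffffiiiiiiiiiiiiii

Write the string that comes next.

Each string has the form n^{2n} f^{2n+3} i^{3n+2}, where the shown terms are n = 2, 3, 4.
Setting n = 5 gives 10, 13, 17 characters in each block.

nnnnnnnnnnfffffffffffffiiiiiiiiiiiiiiiii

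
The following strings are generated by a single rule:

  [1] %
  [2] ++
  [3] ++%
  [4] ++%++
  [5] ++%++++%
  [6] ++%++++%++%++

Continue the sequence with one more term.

++%++++%++%++++%++++%

This is a Fibonacci-style word recurrence s(k) = s(k−1)·s(k−2): e.g. ++·% = ++%.
Continuing: ++%++++%++%++ · ++%++++% gives term 7.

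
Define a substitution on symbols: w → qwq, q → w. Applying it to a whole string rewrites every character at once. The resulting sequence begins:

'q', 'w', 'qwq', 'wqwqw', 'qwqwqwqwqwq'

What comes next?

Rewriting each symbol of qwqwqwqwqwq: q→w, w→qwq, q→w, w→qwq, q→w, w→qwq, q→w, w→qwq, q→w, w→qwq, q→w, which concatenates to w qwq w qwq w qwq w qwq w qwq w.

wqwqwqwqwqwqwqwqwqwqw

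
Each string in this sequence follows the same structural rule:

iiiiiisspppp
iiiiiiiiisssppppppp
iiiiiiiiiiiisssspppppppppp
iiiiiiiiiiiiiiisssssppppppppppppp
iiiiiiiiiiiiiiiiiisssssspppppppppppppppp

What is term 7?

Reading off run lengths: i runs 6, 9, 12, 15, 18; s runs 2, 3, 4, 5, 6; p runs 4, 7, 10, 13, 16 — each is linear in n, where the shown terms are n = 2, 3, 4, 5, 6.
At n = 8 the blocks have lengths 24, 8, 22.

iiiiiiiiiiiiiiiiiiiiiiiisssssssspppppppppppppppppppppp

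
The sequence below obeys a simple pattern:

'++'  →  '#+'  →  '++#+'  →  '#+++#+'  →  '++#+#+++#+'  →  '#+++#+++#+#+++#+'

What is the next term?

++#+#+++#+#+++#+++#+#+++#+

This is a Fibonacci-style word recurrence s(k) = s(k−2)·s(k−1): e.g. ++·#+ = ++#+.
Continuing: ++#+#+++#+ · #+++#+++#+#+++#+ gives term 7.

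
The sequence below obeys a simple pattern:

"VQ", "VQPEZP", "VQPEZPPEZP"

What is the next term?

The strings grow by a fixed suffix PEZP each time.
Applying this once more to VQPEZPPEZP:

VQPEZPPEZPPEZP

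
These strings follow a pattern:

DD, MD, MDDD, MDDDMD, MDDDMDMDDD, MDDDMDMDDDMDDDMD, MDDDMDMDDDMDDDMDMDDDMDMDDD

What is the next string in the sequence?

MDDDMDMDDDMDDDMDMDDDMDMDDDMDDDMDMDDDMDDDMD

From term 3 onward, concatenate the last term with the second-to-last: MD·DD = MDDD, MDDD·MD = MDDDMD, …
Continuing: MDDDMDMDDDMDDDMDMDDDMDMDDD · MDDDMDMDDDMDDDMD gives term 8.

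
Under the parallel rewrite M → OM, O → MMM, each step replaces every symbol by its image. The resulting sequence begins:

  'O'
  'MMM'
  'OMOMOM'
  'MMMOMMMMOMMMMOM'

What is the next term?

Applying the rule to each of the 15 symbols of MMMOMMMMOMMMMOM gives the pieces OM OM OM MMM OM OM OM OM MMM OM OM OM OM MMM OM, which concatenate to the answer.

OMOMOMMMMOMOMOMOMMMMOMOMOMOMMMMOM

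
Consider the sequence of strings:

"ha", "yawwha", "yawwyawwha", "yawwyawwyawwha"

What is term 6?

The strings grow by a fixed prefix yaww each time.
From yawwyawwyawwha, 2 further steps: yawwyawwyawwha → yawwyawwyawwyawwha → (answer).

yawwyawwyawwyawwyawwha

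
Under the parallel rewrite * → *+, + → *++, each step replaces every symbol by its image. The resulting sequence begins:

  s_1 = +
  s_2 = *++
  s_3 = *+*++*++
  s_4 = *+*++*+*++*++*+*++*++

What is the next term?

Rewriting the 21 symbols of *+*++*+*++*++*+*++*++ one by one yields *+ *++ *+ *++ *++ *+ *++ *+ *++ *++ *+ *++ *++ *+ *++ *+ *++ *++ *+ *++ *++; concatenated:

*+*++*+*++*++*+*++*+*++*++*+*++*++*+*++*+*++*++*+*++*++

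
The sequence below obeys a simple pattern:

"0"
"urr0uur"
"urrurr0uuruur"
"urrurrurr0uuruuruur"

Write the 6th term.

urrurrurrurrurr0uuruuruuruuruur

Each term wraps the previous one in urr on the left and uur on the right.
From urrurrurr0uuruuruur, 2 further steps: urrurrurr0uuruuruur → urrurrurrurr0uuruuruuruur → (answer).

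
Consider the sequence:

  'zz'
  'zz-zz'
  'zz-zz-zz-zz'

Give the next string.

zz-zz-zz-zz-zz-zz-zz-zz

Each string is two copies of the previous one joined by '-'.
One more doubling of zz-zz-zz-zz gives the answer.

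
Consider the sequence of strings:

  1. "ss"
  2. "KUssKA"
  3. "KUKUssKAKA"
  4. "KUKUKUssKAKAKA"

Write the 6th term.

s(k+1) = KU·s(k)·KA, so each term gains KU as a prefix and KA as a suffix.
From KUKUKUssKAKAKA, 2 further steps: KUKUKUssKAKAKA → KUKUKUKUssKAKAKAKA → (answer).

KUKUKUKUKUssKAKAKAKAKA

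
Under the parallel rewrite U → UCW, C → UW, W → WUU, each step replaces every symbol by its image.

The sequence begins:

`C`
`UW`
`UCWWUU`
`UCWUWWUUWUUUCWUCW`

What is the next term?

UCWUWWUUUCWWUUWUUUCWUCWWUUUCWUCWUCWUWWUUUCWUWWUU

φ(UCWUWWUUWUUUCWUCW) expands symbol-by-symbol to UCW UW WUU UCW WUU WUU UCW UCW WUU UCW UCW UCW UW WUU UCW UW WUU; joining the 17 pieces gives the next term.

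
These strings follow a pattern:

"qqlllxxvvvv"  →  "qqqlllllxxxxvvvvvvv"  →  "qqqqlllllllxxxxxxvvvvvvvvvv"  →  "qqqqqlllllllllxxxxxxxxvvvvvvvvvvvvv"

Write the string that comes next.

Each string has the form q^{n+1} l^{2n+1} x^{2n} v^{3n+1} (n = 1, 2, …).
For the next term, n = 5, so the run lengths are 6, 11, 10, 16.

qqqqqqlllllllllllxxxxxxxxxxvvvvvvvvvvvvvvvv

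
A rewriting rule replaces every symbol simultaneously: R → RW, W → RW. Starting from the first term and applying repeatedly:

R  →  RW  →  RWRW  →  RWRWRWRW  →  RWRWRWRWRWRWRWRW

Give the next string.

RWRWRWRWRWRWRWRWRWRWRWRWRWRWRWRW

Applying the rule to each of the 16 symbols of RWRWRWRWRWRWRWRW gives the pieces RW RW RW RW RW RW RW RW RW RW RW RW RW RW RW RW, which concatenate to the answer.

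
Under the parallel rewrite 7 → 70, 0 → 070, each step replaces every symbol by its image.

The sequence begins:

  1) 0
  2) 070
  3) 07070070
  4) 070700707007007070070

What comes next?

0707007070070070700707007007070070070700707007007070070

Applying the rule to each of the 21 symbols of 070700707007007070070 gives the pieces 070 70 070 70 070 070 70 070 70 070 070 70 070 070 70 070 70 070 070 70 070, which concatenate to the answer.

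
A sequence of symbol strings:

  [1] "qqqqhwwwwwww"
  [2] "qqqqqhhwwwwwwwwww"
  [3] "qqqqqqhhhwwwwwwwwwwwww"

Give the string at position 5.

Each string has the form q^{n+2} h^{n-1} w^{3n+1}, where the shown terms are n = 2, 3, 4.
For term 5, n = 6, so the run lengths are 8, 5, 19.

qqqqqqqqhhhhhwwwwwwwwwwwwwwwwwww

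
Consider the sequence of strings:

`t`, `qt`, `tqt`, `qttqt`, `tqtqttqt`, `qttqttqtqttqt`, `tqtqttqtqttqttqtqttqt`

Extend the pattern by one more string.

qttqttqtqttqttqtqttqtqttqttqtqttqt

Each term (from the third on) is the two preceding terms concatenated in order: term 3 = t·qt = tqt.
Continuing: qttqttqtqttqt · tqtqttqtqttqttqtqttqt gives term 8.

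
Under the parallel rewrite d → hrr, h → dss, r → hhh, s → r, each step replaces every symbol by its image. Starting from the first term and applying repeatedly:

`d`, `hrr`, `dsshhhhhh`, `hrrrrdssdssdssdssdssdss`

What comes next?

Rewriting the 23 symbols of hrrrrdssdssdssdssdssdss one by one yields dss hhh hhh hhh hhh hrr r r hrr r r hrr r r hrr r r hrr r r hrr r r; concatenated:

dsshhhhhhhhhhhhhrrrrhrrrrhrrrrhrrrrhrrrrhrrrr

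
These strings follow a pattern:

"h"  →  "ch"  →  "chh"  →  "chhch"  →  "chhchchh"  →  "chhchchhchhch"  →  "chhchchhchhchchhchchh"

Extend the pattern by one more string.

chhchchhchhchchhchchhchhchchhchhch

This is a Fibonacci-style word recurrence s(k) = s(k−1)·s(k−2): e.g. ch·h = chh.
Continuing: chhchchhchhchchhchchh · chhchchhchhch gives term 8.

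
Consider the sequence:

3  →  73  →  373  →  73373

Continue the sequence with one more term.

37373373

From term 3 onward, concatenate the second-to-last term with the last: 3·73 = 373, 73·373 = 73373, …
So term 5 is 373·73373.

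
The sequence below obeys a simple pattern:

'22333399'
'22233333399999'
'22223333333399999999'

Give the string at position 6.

22222223333333333333399999999999999999

Term n consists of n+1 2's, followed by 2n+2 3's, followed by 3n-1 9's (n = 1, 2, …).
Setting n = 6 gives 7, 14, 17 characters in each block.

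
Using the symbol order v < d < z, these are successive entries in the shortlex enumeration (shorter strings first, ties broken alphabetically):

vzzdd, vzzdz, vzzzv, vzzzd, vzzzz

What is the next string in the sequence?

Treat vzzzz as a base-3 numeral over the given alphabet and add one, carrying through any trailing z's.

dvvvv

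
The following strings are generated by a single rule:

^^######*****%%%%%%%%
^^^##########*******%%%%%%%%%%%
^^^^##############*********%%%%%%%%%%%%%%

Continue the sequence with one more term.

Reading off run lengths: ^ runs 2, 3, 4; # runs 6, 10, 14; * runs 5, 7, 9; % runs 8, 11, 14 — each is linear in n, where the shown terms are n = 2, 3, 4.
Setting n = 5 gives 5, 18, 11, 17 characters in each block.

^^^^^##################***********%%%%%%%%%%%%%%%%%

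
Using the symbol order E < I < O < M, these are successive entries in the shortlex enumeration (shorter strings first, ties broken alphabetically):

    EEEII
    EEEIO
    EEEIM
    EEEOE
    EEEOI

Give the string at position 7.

Stepping forward 2 times from EEEOI: EEEOI → EEEOO, then the target.

EEEOM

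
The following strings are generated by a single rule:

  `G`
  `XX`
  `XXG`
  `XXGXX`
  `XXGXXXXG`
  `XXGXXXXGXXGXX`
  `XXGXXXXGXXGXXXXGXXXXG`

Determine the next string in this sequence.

From term 3 onward, concatenate the last term with the second-to-last: XX·G = XXG, XXG·XX = XXGXX, …
So term 8 is XXGXXXXGXXGXXXXGXXXXG·XXGXXXXGXXGXX.

XXGXXXXGXXGXXXXGXXXXGXXGXXXXGXXGXX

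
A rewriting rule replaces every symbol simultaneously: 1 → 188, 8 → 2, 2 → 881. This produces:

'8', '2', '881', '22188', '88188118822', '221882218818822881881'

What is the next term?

Replace each of the 21 characters of 221882218818822881881 in place — 881 881 188 2 2 881 881 188 2 2 188 2 2 881 881 2 2 188 2 2 188 — and concatenate.

8818811882288188118822188228818812218822188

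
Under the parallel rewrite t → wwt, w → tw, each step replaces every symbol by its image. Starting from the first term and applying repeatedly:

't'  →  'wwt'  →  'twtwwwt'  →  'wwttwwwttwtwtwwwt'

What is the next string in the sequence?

Rewriting the 17 symbols of wwttwwwttwtwtwwwt one by one yields tw tw wwt wwt tw tw tw wwt wwt tw wwt tw wwt tw tw tw wwt; concatenated:

twtwwwtwwttwtwtwwwtwwttwwwttwwwttwtwtwwwt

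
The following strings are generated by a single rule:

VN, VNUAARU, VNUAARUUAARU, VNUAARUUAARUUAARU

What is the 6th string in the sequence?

The strings grow by a fixed suffix UAARU each time.
From VNUAARUUAARUUAARU, 2 further steps: VNUAARUUAARUUAARU → VNUAARUUAARUUAARUUAARU → (answer).

VNUAARUUAARUUAARUUAARUUAARU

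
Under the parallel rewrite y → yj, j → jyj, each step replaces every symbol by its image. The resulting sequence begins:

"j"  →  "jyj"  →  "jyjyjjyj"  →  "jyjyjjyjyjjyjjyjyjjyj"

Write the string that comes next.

Rewriting the 21 symbols of jyjyjjyjyjjyjjyjyjjyj one by one yields jyj yj jyj yj jyj jyj yj jyj yj jyj jyj yj jyj jyj yj jyj yj jyj jyj yj jyj; concatenated:

jyjyjjyjyjjyjjyjyjjyjyjjyjjyjyjjyjjyjyjjyjyjjyjjyjyjjyj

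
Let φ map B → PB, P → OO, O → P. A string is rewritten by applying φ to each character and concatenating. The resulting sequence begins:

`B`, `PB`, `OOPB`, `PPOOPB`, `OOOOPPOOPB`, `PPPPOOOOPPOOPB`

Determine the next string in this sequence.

φ(PPPPOOOOPPOOPB) expands symbol-by-symbol to OO OO OO OO P P P P OO OO P P OO PB; joining the 14 pieces gives the next term.

OOOOOOOOPPPPOOOOPPOOPB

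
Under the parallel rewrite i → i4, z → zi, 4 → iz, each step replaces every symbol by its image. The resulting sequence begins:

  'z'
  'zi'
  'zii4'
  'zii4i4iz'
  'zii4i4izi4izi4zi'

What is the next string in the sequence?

Rewriting the 16 symbols of zii4i4izi4izi4zi one by one yields zi i4 i4 iz i4 iz i4 zi i4 iz i4 zi i4 iz zi i4; concatenated:

zii4i4izi4izi4zii4izi4zii4izzii4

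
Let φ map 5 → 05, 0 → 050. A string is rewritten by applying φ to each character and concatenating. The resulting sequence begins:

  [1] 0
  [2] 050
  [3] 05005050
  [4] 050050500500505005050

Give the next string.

Applying the rule to each of the 21 symbols of 050050500500505005050 gives the pieces 050 05 050 050 05 050 05 050 050 05 050 050 05 050 05 050 050 05 050 05 050, which concatenate to the answer.

0500505005005050050500500505005005050050500500505005050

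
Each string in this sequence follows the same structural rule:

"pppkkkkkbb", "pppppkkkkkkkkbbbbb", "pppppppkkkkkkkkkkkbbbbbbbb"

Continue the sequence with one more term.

pppppppppkkkkkkkkkkkkkkbbbbbbbbbbb

Reading off run lengths: p runs 3, 5, 7; k runs 5, 8, 11; b runs 2, 5, 8 — each is linear in n (n = 1, 2, …).
Setting n = 4 gives 9, 14, 11 characters in each block.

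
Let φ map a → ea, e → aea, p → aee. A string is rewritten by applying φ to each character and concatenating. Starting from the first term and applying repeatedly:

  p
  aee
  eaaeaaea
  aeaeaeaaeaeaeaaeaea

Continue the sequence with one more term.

eaaeaeaaeaeaaeaeaeaaeaeaaeaeaaeaeaeaaeaeaaeaea

Applying the rule to each of the 19 symbols of aeaeaeaaeaeaeaaeaea gives the pieces ea aea ea aea ea aea ea ea aea ea aea ea aea ea ea aea ea aea ea, which concatenate to the answer.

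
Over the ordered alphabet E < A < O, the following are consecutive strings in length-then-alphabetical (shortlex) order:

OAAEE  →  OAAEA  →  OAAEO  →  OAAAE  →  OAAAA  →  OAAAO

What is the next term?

Treat OAAAO as a base-3 numeral over the given alphabet and add one, carrying through any trailing O's.

OAAOE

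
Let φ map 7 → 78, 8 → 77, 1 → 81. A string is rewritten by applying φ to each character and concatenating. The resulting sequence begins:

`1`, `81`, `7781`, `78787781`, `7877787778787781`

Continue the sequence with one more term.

78777878787778787877787778787781

φ(7877787778787781) expands symbol-by-symbol to 78 77 78 78 78 77 78 78 78 77 78 77 78 78 77 81; joining the 16 pieces gives the next term.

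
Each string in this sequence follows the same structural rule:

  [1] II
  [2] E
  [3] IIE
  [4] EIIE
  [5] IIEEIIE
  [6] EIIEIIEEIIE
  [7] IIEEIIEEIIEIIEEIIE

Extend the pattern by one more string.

From term 3 onward, concatenate the second-to-last term with the last: II·E = IIE, E·IIE = EIIE, …
The next term joins EIIEIIEEIIE and IIEEIIEEIIEIIEEIIE.

EIIEIIEEIIEIIEEIIEEIIEIIEEIIE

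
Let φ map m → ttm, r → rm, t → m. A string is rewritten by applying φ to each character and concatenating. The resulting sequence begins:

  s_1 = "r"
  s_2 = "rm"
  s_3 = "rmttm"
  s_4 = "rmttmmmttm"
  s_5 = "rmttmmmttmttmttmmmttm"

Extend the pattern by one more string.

Applying the rule to each of the 21 symbols of rmttmmmttmttmttmmmttm gives the pieces rm ttm m m ttm ttm ttm m m ttm m m ttm m m ttm ttm ttm m m ttm, which concatenate to the answer.

rmttmmmttmttmttmmmttmmmttmmmttmttmttmmmttm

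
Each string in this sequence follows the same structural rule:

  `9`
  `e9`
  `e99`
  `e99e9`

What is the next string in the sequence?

e99e9e99

Each term (from the third on) is the previous term followed by the one before it: term 3 = e9·9 = e99.
The next term joins e99e9 and e99.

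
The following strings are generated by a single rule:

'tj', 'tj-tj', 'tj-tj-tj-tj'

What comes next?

Every step duplicates the string with '-' between the halves.
So the next term is two copies of tj-tj-tj-tj with '-' between the halves.

tj-tj-tj-tj-tj-tj-tj-tj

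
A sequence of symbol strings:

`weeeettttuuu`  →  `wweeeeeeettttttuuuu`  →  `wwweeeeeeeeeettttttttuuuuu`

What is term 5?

wwwwweeeeeeeeeeeeeeeettttttttttttuuuuuuu

The n-th term is n w's then 3n+1 e's then 2n+2 t's then n+2 u's (n = 1, 2, …).
Setting n = 5 gives 5, 16, 12, 7 characters in each block.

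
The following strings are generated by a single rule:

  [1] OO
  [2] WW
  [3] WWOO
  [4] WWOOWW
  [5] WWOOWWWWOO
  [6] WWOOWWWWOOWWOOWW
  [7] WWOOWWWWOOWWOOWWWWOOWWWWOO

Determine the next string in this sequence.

WWOOWWWWOOWWOOWWWWOOWWWWOOWWOOWWWWOOWWOOWW

From term 3 onward, concatenate the last term with the second-to-last: WW·OO = WWOO, WWOO·WW = WWOOWW, …
Continuing: WWOOWWWWOOWWOOWWWWOOWWWWOO · WWOOWWWWOOWWOOWW gives term 8.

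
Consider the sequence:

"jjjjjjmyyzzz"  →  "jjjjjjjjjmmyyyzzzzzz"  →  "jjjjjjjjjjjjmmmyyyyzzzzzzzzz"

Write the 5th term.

jjjjjjjjjjjjjjjjjjmmmmmyyyyyyzzzzzzzzzzzzzzz

Term n consists of 3n+3 j's, followed by n m's, followed by n+1 y's, followed by 3n z's (n = 1, 2, …).
Setting n = 5 gives 18, 5, 6, 15 characters in each block.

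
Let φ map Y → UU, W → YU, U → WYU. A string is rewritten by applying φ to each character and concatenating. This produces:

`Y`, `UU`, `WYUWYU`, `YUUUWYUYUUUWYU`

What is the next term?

φ(YUUUWYUYUUUWYU) expands symbol-by-symbol to UU WYU WYU WYU YU UU WYU UU WYU WYU WYU YU UU WYU; joining the 14 pieces gives the next term.

UUWYUWYUWYUYUUUWYUUUWYUWYUWYUYUUUWYU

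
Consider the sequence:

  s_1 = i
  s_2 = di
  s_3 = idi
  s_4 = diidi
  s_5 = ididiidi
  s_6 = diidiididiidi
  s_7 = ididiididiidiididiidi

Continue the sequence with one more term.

This is a Fibonacci-style word recurrence s(k) = s(k−2)·s(k−1): e.g. i·di = idi.
Continuing: diidiididiidi · ididiididiidiididiidi gives term 8.

diidiididiidiididiididiidiididiidi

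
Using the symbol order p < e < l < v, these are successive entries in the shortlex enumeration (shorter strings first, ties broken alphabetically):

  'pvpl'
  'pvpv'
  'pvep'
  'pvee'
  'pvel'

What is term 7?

pvlp

Continuing the enumeration 2 steps past pvel: pvel → pvev → (answer).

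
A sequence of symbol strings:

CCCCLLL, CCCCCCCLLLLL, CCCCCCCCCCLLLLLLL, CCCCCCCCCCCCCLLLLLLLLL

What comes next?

CCCCCCCCCCCCCCCCLLLLLLLLLLL

Term n consists of 3n+1 C's, followed by 2n+1 L's (n = 1, 2, …).
At n = 5 the blocks have lengths 16, 11.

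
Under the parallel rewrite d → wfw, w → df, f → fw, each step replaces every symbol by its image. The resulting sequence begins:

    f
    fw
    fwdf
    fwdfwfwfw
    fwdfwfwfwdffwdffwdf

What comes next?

Rewriting the 19 symbols of fwdfwfwfwdffwdffwdf one by one yields fw df wfw fw df fw df fw df wfw fw fw df wfw fw fw df wfw fw; concatenated:

fwdfwfwfwdffwdffwdfwfwfwfwdfwfwfwfwdfwfwfw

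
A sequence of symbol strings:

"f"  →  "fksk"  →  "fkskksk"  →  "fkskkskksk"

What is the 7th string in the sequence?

The strings grow by a fixed suffix ksk each time.
From fkskkskksk, 3 further steps: fkskkskksk → fkskkskkskksk → fkskkskkskkskksk → (answer).

fkskkskkskkskkskksk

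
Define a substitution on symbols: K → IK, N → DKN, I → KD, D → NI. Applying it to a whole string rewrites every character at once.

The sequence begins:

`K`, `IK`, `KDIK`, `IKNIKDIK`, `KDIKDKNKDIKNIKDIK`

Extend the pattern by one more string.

IKNIKDIKNIIKDKNIKNIKDIKDKNKDIKNIKDIK

Replace each of the 17 characters of KDIKDKNKDIKNIKDIK in place — IK NI KD IK NI IK DKN IK NI KD IK DKN KD IK NI KD IK — and concatenate.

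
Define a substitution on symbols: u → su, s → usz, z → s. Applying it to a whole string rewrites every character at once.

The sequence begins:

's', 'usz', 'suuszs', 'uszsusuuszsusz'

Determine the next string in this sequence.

φ(uszsusuuszsusz) expands symbol-by-symbol to su usz s usz su usz su su usz s usz su usz s; joining the 14 pieces gives the next term.

suuszsuszsuuszsusuuszsuszsuuszs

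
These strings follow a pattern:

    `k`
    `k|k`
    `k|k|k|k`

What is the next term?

Every step duplicates the string with '|' between the halves.
Doubling k|k|k|k with '|' between the halves:

k|k|k|k|k|k|k|k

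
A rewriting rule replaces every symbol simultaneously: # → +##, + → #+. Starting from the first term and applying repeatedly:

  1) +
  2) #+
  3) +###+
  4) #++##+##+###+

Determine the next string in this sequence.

φ(#++##+##+###+) expands symbol-by-symbol to +## #+ #+ +## +## #+ +## +## #+ +## +## +## #+; joining the 13 pieces gives the next term.

+###+#++##+###++##+###++##+##+###+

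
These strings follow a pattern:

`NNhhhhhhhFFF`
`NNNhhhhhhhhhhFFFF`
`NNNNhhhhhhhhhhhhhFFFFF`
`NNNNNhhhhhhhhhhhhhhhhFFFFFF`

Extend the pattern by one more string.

The n-th term is n N's then 3n+1 h's then n+1 F's, where the shown terms are n = 2, 3, 4, 5.
At n = 6 the blocks have lengths 6, 19, 7.

NNNNNNhhhhhhhhhhhhhhhhhhhFFFFFFF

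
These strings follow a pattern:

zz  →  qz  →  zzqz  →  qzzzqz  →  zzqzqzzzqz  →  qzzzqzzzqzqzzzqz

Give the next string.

This is a Fibonacci-style word recurrence s(k) = s(k−2)·s(k−1): e.g. zz·qz = zzqz.
The next term joins zzqzqzzzqz and qzzzqzzzqzqzzzqz.

zzqzqzzzqzqzzzqzzzqzqzzzqz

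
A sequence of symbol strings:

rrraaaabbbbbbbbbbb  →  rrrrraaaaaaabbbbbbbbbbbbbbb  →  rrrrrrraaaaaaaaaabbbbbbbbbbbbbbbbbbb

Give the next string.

The n-th term is 2n-1 r's then 3n-2 a's then 4n+3 b's, where the shown terms are n = 2, 3, 4.
For the next term, n = 5, so the run lengths are 9, 13, 23.

rrrrrrrrraaaaaaaaaaaaabbbbbbbbbbbbbbbbbbbbbbb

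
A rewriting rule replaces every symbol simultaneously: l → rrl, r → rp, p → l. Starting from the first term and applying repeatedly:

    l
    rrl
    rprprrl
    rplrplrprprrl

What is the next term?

rplrrlrplrrlrplrplrprprrl

Applying the rule to each of the 13 symbols of rplrplrprprrl gives the pieces rp l rrl rp l rrl rp l rp l rp rp rrl, which concatenate to the answer.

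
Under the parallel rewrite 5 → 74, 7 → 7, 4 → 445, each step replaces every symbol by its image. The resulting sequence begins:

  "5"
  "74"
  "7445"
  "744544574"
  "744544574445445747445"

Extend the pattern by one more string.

74454457444544574744544544574445445747445744544574

Applying the rule to each of the 21 symbols of 744544574445445747445 gives the pieces 7 445 445 74 445 445 74 7 445 445 445 74 445 445 74 7 445 7 445 445 74, which concatenate to the answer.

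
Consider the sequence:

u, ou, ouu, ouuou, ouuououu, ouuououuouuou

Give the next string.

From term 3 onward, concatenate the last term with the second-to-last: ou·u = ouu, ouu·ou = ouuou, …
The next term joins ouuououuouuou and ouuououu.

ouuououuouuououuououu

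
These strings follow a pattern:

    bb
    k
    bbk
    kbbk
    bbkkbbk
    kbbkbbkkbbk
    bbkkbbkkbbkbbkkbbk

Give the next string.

kbbkbbkkbbkbbkkbbkkbbkbbkkbbk

This is a Fibonacci-style word recurrence s(k) = s(k−2)·s(k−1): e.g. bb·k = bbk.
The next term joins kbbkbbkkbbk and bbkkbbkkbbkbbkkbbk.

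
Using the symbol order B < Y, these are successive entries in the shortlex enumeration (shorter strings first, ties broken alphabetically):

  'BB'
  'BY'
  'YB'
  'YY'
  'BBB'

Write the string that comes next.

BBY

The successor of BBB increments the rightmost position that isn't already Y and resets every position after it to B.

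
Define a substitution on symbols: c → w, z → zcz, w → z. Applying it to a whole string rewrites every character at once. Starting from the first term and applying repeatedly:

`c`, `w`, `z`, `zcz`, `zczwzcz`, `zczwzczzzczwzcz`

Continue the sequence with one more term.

zczwzczzzczwzczzczzczwzczzzczwzcz

Replace each of the 15 characters of zczwzczzzczwzcz in place — zcz w zcz z zcz w zcz zcz zcz w zcz z zcz w zcz — and concatenate.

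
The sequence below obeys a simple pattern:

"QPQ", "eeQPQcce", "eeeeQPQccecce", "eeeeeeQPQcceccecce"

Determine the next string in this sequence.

eeeeeeeeQPQccecceccecce

Every step adds ee to the front and cce to the end of the previous string.
So the next term is ee·eeeeeeQPQcceccecce·cce.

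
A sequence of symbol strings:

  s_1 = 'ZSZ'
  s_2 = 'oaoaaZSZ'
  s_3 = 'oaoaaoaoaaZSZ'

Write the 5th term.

oaoaaoaoaaoaoaaoaoaaZSZ

Every step adds oaoaa at the front: s(k+1) = oaoaa·s(k).
From oaoaaoaoaaZSZ, 2 further steps: oaoaaoaoaaZSZ → oaoaaoaoaaoaoaaZSZ → (answer).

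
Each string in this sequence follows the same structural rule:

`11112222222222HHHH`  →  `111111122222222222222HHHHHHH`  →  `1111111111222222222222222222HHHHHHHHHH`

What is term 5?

111111111111111122222222222222222222222222HHHHHHHHHHHHHHHH

The n-th term is 3n-2 1's then 4n+2 2's then 3n-2 H's, where the shown terms are n = 2, 3, 4.
Setting n = 6 gives 16, 26, 16 characters in each block.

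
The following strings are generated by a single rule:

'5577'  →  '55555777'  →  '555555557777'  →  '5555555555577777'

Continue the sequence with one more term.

55555555555555777777

Reading off run lengths: 5 runs 2, 5, 8, 11; 7 runs 2, 3, 4, 5 — each is linear in n (n = 1, 2, …).
At n = 5 the blocks have lengths 14, 6.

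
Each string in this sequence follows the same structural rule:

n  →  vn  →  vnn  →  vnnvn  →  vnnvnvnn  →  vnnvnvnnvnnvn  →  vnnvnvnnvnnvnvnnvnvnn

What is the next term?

This is a Fibonacci-style word recurrence s(k) = s(k−1)·s(k−2): e.g. vn·n = vnn.
So term 8 is vnnvnvnnvnnvnvnnvnvnn·vnnvnvnnvnnvn.

vnnvnvnnvnnvnvnnvnvnnvnnvnvnnvnnvn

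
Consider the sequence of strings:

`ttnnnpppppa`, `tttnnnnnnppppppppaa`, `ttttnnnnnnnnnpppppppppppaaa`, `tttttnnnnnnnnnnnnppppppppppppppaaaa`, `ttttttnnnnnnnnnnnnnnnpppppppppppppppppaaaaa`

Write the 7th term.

ttttttttnnnnnnnnnnnnnnnnnnnnnpppppppppppppppppppppppaaaaaaa

Each string has the form t^{n+1} n^{3n} p^{3n+2} a^{n} (n = 1, 2, …).
Setting n = 7 gives 8, 21, 23, 7 characters in each block.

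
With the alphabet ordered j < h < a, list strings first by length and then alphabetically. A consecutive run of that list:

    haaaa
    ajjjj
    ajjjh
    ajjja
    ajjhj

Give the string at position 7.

ajjha

Stepping forward 2 times from ajjhj: ajjhj → ajjhh, then the target.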